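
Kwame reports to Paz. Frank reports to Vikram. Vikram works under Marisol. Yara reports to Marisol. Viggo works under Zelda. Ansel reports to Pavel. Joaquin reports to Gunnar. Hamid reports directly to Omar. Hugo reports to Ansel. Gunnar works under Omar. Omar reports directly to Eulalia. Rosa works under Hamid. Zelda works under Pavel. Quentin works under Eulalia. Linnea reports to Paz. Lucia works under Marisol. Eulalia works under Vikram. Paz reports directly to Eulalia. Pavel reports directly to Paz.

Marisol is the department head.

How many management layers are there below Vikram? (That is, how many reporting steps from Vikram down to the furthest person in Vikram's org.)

The longest chain under Vikram runs Vikram → Eulalia → Paz → Pavel → Zelda → Viggo, which is 5 levels below Vikram.

5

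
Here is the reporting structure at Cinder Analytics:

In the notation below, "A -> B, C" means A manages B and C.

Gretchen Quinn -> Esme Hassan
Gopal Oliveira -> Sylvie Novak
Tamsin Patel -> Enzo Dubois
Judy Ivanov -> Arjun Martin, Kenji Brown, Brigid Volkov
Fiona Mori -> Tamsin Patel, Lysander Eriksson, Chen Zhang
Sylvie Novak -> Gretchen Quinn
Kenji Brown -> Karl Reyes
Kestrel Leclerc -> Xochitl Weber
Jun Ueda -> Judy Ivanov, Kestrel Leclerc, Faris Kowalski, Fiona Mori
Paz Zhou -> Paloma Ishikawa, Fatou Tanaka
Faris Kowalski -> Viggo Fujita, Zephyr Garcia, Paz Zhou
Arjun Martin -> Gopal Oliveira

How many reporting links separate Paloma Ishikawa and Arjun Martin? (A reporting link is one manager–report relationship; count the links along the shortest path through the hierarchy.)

Paloma Ishikawa is 3 levels below Jun Ueda, and Arjun Martin is 2 levels below Jun Ueda (their lowest common manager). The shortest path runs up from Paloma Ishikawa to Jun Ueda and back down to Arjun Martin: 3 + 2 = 5 links.

5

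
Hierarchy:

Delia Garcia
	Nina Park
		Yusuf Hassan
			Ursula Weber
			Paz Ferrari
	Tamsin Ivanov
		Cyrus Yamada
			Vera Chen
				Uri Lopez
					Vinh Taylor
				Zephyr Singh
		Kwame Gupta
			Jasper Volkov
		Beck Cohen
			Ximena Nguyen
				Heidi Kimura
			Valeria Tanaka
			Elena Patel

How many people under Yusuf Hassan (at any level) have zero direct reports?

The people in Yusuf Hassan's organization with no one reporting to them are Paz Ferrari, Ursula Weber. That is 2.

2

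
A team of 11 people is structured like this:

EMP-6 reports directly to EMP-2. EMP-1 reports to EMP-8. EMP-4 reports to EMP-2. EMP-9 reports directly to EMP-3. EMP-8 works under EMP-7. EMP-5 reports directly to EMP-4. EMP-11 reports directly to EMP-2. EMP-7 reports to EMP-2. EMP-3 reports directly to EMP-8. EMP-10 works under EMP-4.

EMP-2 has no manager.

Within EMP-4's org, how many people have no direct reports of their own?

The people in EMP-4's organization with no one reporting to them are EMP-5, EMP-10. That is 2.

2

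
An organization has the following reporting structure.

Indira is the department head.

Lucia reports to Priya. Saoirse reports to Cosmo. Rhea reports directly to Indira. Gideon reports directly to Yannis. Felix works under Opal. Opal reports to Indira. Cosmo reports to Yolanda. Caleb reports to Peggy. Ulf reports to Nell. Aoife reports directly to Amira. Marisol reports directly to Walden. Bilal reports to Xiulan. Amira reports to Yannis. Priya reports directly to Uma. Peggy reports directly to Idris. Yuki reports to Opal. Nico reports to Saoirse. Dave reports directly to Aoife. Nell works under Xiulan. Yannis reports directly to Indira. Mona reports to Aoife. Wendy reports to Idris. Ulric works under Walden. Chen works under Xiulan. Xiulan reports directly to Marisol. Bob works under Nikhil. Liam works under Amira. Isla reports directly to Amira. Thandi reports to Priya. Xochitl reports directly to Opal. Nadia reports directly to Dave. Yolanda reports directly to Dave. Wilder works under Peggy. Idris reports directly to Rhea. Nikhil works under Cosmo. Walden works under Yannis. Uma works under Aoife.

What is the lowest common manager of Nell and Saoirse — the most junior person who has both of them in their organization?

Yannis

Nell's chain of managers is Xiulan, Marisol, Walden, Yannis, Indira. Saoirse's chain of managers is Cosmo, Yolanda, Dave, Aoife, Amira, Yannis, Indira. The first manager that appears in both chains is Yannis.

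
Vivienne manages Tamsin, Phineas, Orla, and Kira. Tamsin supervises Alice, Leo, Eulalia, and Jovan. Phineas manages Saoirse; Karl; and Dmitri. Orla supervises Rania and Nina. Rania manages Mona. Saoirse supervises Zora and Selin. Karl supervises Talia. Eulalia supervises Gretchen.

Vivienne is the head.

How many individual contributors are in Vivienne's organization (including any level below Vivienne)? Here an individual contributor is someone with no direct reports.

11

The people in Vivienne's organization with no one reporting to them are Kira, Nina, Mona, Dmitri, Talia, Selin, Zora, Leo, Alice, Gretchen, Jovan. That is 11.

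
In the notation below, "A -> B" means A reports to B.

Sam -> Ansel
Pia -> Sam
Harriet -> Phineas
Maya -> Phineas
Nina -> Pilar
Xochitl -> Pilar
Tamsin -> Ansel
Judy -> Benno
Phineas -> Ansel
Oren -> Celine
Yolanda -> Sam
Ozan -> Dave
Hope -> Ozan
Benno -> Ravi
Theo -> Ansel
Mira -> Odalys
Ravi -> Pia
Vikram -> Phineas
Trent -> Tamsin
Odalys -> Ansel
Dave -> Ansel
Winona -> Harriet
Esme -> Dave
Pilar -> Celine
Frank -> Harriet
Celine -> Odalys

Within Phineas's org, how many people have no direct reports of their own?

4

The people in Phineas's organization with no one reporting to them are Maya, Vikram, Frank, Winona. That is 4.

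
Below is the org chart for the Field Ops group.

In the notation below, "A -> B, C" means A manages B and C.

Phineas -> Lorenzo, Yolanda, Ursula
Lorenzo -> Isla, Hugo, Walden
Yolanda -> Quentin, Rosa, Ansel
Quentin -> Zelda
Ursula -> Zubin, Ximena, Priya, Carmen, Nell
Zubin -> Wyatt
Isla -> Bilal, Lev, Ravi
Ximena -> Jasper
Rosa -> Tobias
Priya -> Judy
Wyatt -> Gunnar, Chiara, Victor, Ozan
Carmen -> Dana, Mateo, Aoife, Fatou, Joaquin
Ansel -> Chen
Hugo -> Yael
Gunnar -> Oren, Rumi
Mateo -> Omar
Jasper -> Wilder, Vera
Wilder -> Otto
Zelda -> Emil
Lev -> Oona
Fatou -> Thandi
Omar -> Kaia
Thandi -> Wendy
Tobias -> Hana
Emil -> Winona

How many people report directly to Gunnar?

2

Gunnar directly manages Oren, Rumi. That is 2 direct reports.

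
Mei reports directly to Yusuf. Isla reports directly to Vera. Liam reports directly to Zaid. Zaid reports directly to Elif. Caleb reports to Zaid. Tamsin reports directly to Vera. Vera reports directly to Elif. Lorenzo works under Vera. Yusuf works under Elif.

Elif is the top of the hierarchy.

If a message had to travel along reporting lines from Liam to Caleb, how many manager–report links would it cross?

Liam is 1 level below Zaid, and Caleb is 1 level below Zaid (their lowest common manager). The shortest path runs up from Liam to Zaid and back down to Caleb: 1 + 1 = 2 links.

2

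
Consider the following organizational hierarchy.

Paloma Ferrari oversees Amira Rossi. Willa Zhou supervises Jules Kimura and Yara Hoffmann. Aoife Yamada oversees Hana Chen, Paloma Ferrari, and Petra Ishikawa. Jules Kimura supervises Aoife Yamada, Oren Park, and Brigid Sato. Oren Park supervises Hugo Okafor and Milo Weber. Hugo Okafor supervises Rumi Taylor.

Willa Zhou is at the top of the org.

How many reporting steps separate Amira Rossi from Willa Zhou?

4

Chain from Amira Rossi up to Willa Zhou: Amira Rossi → Paloma Ferrari → Aoife Yamada → Jules Kimura → Willa Zhou. That is 4 steps up, so Amira Rossi is 4 levels below Willa Zhou.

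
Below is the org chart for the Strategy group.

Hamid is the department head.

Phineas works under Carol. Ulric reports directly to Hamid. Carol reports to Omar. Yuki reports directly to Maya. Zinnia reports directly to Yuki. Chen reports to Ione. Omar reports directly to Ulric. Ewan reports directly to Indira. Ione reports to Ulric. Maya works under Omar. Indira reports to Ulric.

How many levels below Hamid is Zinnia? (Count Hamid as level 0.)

Chain from Zinnia up to Hamid: Zinnia → Yuki → Maya → Omar → Ulric → Hamid. That is 5 steps up, so Zinnia is 5 levels below Hamid.

5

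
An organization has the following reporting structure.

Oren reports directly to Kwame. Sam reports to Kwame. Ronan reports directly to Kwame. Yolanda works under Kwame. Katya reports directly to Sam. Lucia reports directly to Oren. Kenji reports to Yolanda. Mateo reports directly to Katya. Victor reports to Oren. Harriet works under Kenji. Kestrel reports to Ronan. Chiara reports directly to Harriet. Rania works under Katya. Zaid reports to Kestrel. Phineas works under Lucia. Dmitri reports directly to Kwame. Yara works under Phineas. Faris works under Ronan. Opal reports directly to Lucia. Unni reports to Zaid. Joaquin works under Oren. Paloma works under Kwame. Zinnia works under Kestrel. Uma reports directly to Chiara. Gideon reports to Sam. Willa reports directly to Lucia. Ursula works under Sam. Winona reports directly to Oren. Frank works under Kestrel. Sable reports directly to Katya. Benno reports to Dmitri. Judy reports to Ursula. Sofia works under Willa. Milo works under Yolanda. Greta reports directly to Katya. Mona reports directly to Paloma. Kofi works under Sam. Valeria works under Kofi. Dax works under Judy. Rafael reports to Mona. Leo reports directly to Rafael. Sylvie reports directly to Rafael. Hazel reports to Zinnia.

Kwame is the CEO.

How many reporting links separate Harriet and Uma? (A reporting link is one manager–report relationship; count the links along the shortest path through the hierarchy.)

2

Uma is in Harriet's organization: the chain from Uma up to Harriet is Uma → Chiara → Harriet, which is 2 links.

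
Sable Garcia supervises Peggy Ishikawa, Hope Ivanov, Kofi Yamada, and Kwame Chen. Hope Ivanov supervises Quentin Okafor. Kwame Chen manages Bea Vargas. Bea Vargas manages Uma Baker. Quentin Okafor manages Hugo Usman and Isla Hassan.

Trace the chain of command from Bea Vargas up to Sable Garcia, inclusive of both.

Bea Vargas -> Kwame Chen -> Sable Garcia

Bea Vargas reports to Kwame Chen. Kwame Chen reports to Sable Garcia. Sable Garcia is at the top.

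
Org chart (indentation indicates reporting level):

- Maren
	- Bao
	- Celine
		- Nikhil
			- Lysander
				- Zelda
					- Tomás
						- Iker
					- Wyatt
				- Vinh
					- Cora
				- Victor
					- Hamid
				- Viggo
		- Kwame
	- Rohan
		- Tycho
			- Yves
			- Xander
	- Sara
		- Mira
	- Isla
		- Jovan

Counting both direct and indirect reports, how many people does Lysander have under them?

Lysander directly manages Zelda, Vinh, Victor, Viggo. Under Zelda: Wyatt, Tomás, Iker (3). Under Vinh: Cora (1). Under Victor: Hamid (1). Viggo has no reports. So Lysander's organization is 4 direct reports plus everyone under them: 4 + 2 + 2 + 1 = 9.

9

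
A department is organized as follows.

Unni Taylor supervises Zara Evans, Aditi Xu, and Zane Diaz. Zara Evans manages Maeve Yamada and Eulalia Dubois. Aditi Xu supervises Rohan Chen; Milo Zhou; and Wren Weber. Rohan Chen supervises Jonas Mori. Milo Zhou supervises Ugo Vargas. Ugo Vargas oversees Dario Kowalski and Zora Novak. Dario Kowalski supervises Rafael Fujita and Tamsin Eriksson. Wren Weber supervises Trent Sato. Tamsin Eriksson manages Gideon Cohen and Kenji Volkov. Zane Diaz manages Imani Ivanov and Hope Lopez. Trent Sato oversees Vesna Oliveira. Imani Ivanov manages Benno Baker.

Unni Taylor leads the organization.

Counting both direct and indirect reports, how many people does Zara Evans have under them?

2

Zara Evans directly manages Maeve Yamada, Eulalia Dubois. Maeve Yamada has no reports. Eulalia Dubois has no reports. So Zara Evans's organization is 2 direct reports plus everyone under them: 1 + 1 = 2.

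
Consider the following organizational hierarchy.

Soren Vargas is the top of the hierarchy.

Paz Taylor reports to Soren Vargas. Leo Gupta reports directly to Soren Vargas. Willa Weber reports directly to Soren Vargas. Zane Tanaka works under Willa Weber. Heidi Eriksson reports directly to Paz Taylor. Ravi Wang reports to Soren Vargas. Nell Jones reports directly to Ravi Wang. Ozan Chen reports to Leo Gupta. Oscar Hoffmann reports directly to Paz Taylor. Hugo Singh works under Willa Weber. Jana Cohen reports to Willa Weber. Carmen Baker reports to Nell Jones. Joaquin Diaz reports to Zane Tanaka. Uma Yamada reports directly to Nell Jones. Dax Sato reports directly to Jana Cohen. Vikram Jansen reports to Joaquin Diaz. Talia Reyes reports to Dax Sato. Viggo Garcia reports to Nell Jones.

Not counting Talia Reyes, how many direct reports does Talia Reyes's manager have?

0

Talia Reyes reports to Dax Sato, and Dax Sato has no other direct reports. Talia Reyes has 0 peers.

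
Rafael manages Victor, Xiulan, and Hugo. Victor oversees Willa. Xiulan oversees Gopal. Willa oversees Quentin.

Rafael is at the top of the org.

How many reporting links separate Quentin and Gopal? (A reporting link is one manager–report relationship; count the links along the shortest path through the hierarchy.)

Quentin is 3 levels below Rafael, and Gopal is 2 levels below Rafael (their lowest common manager). The shortest path runs up from Quentin to Rafael and back down to Gopal: 3 + 2 = 5 links.

5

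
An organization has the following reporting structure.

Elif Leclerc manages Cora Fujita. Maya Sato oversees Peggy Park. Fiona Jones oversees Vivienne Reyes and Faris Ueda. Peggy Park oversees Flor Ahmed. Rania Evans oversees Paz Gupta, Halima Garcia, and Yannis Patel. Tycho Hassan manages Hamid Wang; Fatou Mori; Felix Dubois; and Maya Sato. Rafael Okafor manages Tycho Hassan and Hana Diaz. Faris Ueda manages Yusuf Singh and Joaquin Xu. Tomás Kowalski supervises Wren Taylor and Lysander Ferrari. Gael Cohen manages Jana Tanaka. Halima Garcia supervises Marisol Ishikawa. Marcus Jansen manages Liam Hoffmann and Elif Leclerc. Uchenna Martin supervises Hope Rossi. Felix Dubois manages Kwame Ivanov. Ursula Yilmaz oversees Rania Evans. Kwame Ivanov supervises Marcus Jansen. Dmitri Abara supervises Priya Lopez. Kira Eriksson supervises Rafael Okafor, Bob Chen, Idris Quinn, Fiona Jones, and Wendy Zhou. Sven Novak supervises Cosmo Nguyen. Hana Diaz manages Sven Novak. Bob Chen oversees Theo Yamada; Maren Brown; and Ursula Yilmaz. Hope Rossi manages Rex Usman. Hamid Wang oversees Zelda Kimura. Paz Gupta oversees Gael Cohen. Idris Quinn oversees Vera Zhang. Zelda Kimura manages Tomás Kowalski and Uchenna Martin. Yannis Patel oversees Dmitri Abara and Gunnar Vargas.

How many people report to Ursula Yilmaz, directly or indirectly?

10

Ursula Yilmaz directly manages Rania Evans. Under Rania Evans: Paz Gupta, Gael Cohen, Jana Tanaka, Halima Garcia, Marisol Ishikawa, Yannis Patel, Gunnar Vargas, Dmitri Abara, Priya Lopez (9). That's 10 in total.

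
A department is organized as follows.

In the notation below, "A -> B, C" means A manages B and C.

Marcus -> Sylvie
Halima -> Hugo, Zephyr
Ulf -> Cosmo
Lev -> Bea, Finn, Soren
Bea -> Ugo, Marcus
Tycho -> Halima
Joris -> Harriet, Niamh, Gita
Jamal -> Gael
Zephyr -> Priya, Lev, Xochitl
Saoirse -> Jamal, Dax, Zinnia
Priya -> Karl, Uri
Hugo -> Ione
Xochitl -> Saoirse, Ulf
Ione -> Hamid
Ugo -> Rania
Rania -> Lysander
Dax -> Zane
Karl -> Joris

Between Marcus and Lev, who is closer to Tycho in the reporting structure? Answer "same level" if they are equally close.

Marcus is 5 levels below Tycho; Lev is 3. Lev is higher.

Lev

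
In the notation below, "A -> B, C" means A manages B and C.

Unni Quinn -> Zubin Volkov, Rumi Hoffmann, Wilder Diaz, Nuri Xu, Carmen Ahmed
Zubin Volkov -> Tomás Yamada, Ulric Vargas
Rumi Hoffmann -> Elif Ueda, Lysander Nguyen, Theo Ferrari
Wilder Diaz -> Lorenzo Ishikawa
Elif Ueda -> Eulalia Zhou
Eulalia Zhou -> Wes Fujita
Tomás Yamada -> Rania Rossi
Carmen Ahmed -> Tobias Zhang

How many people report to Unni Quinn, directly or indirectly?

Unni Quinn directly manages Zubin Volkov, Rumi Hoffmann, Wilder Diaz, Nuri Xu, Carmen Ahmed. Under Zubin Volkov: Ulric Vargas, Tomás Yamada, Rania Rossi (3). Under Rumi Hoffmann: Theo Ferrari, Lysander Nguyen, Elif Ueda, Eulalia Zhou, Wes Fujita (5). Under Wilder Diaz: Lorenzo Ishikawa (1). Nuri Xu has no reports. Under Carmen Ahmed: Tobias Zhang (1). So Unni Quinn's organization is 5 direct reports plus everyone under them: 4 + 6 + 2 + 1 + 2 = 15.

15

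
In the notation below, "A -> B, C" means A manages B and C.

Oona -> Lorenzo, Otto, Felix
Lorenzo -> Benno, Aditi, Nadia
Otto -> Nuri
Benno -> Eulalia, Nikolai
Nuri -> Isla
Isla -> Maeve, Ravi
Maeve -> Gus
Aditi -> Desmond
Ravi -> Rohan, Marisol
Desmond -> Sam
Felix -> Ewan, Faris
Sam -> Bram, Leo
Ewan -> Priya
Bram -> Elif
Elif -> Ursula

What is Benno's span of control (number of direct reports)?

Benno directly manages Eulalia, Nikolai. That is 2 direct reports.

2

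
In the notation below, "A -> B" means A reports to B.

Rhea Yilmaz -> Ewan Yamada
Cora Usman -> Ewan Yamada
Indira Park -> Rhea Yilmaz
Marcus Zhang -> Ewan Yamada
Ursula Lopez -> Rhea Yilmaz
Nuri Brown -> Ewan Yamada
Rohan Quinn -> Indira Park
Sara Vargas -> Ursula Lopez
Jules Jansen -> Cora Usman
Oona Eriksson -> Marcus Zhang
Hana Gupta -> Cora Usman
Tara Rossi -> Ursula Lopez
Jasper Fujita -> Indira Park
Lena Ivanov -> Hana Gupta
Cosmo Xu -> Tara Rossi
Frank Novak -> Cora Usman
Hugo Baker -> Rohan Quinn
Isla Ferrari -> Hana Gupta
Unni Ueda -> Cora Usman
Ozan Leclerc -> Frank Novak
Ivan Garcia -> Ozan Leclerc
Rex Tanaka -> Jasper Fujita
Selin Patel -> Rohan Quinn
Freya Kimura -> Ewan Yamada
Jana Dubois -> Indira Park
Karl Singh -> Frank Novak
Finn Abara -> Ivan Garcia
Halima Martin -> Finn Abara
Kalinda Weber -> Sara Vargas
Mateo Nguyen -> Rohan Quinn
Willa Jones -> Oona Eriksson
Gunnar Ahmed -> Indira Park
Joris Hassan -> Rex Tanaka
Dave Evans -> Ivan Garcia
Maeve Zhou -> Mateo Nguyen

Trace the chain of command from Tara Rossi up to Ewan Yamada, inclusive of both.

Tara Rossi reports to Ursula Lopez. Ursula Lopez reports to Rhea Yilmaz. Rhea Yilmaz reports to Ewan Yamada. Ewan Yamada is at the top.

Tara Rossi -> Ursula Lopez -> Rhea Yilmaz -> Ewan Yamada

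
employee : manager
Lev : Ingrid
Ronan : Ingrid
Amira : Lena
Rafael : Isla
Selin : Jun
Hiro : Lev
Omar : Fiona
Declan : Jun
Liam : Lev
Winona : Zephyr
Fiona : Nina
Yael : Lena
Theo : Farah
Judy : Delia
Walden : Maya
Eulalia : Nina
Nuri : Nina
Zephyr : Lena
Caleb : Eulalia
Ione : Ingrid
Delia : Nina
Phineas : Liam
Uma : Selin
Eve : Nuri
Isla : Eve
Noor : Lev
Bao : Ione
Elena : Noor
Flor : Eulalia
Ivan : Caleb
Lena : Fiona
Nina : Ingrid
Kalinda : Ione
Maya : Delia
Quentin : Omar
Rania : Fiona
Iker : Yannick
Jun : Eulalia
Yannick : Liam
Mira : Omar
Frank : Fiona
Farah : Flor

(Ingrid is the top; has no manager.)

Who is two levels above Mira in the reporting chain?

Fiona

Mira reports to Omar, and Omar reports to Fiona. So Mira's skip-level manager is Fiona.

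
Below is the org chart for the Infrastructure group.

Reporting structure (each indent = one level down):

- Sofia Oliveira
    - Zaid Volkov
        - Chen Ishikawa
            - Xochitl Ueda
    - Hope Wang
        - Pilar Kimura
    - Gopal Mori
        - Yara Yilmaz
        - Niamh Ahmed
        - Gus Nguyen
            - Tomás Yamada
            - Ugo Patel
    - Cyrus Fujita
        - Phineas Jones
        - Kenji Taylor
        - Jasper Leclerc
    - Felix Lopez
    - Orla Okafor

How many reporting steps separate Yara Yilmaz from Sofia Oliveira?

Chain from Yara Yilmaz up to Sofia Oliveira: Yara Yilmaz → Gopal Mori → Sofia Oliveira. That is 2 steps up, so Yara Yilmaz is 2 levels below Sofia Oliveira.

2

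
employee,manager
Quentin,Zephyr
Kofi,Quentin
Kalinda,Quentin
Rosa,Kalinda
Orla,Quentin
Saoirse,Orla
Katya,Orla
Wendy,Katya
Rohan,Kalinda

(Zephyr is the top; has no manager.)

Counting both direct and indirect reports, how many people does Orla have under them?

Orla directly manages Saoirse, Katya. Saoirse has no reports. Under Katya: Wendy (1). So Orla's organization is 2 direct reports plus everyone under them: 1 + 2 = 3.

3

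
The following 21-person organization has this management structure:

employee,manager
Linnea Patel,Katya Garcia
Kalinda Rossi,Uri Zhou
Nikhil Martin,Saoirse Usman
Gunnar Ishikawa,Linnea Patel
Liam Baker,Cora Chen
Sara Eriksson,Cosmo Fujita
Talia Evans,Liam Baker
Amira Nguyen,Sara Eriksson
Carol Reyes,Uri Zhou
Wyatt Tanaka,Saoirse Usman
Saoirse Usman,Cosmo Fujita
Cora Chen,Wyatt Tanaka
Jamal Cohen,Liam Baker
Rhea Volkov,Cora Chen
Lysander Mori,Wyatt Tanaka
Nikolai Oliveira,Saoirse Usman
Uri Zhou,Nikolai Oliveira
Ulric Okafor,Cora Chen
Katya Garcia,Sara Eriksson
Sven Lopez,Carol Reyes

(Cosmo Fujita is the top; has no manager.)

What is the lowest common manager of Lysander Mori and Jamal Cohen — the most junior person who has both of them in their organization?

Lysander Mori's chain of managers is Wyatt Tanaka, Saoirse Usman, Cosmo Fujita. Jamal Cohen's chain of managers is Liam Baker, Cora Chen, Wyatt Tanaka, Saoirse Usman, Cosmo Fujita. The first manager that appears in both chains is Wyatt Tanaka.

Wyatt Tanaka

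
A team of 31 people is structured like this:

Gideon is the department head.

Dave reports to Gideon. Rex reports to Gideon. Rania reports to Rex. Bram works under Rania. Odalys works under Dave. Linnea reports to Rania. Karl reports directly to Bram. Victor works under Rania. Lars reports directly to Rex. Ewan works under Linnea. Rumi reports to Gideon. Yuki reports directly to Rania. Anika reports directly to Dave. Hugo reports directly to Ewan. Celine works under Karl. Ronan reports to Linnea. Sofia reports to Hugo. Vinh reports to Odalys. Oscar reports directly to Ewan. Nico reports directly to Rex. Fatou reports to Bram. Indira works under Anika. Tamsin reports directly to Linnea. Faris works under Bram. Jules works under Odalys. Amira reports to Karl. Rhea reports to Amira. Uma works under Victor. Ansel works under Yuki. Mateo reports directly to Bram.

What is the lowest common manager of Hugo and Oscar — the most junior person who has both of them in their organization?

Ewan

Hugo's chain of managers is Ewan, Linnea, Rania, Rex, Gideon. Oscar's chain of managers is Ewan, Linnea, Rania, Rex, Gideon. The first manager that appears in both chains is Ewan.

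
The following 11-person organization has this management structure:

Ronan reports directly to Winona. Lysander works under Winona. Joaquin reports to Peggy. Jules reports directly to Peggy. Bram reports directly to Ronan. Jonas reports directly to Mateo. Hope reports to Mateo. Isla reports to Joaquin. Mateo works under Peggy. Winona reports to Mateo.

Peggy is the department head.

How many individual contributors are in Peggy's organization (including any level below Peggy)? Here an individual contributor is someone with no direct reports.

The people in Peggy's organization with no one reporting to them are Jonas, Hope, Bram, Lysander, Isla, Jules. That is 6.

6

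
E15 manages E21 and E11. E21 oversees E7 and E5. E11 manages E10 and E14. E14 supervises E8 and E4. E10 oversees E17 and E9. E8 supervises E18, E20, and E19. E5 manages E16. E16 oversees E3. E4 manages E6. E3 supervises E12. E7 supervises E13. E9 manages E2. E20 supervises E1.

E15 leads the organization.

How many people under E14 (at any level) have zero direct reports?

The people in E14's organization with no one reporting to them are E6, E19, E1, E18. That is 4.

4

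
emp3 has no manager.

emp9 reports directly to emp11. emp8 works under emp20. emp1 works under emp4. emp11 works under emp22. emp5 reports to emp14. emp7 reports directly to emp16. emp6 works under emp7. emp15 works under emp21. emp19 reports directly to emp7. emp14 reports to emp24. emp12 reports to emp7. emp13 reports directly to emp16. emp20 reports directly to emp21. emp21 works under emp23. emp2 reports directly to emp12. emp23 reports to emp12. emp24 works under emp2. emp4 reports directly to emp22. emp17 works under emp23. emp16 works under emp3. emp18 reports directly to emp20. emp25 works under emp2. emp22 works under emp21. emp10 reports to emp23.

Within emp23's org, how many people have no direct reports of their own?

7

The people in emp23's organization with no one reporting to them are emp17, emp10, emp8, emp18, emp15, emp9, emp1. That is 7.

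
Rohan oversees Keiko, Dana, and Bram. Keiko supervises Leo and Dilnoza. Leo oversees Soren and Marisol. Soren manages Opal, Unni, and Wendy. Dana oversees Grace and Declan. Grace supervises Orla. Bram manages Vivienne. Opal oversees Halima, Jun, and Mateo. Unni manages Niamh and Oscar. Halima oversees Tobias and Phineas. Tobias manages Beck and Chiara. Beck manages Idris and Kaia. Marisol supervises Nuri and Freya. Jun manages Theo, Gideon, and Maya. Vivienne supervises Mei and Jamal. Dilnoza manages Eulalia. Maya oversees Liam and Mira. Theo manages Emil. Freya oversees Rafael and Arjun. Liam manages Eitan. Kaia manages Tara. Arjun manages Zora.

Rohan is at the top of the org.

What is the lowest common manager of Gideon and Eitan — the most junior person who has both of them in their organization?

Gideon's chain of managers is Jun, Opal, Soren, Leo, Keiko, Rohan. Eitan's chain of managers is Liam, Maya, Jun, Opal, Soren, Leo, Keiko, Rohan. The first manager that appears in both chains is Jun.

Jun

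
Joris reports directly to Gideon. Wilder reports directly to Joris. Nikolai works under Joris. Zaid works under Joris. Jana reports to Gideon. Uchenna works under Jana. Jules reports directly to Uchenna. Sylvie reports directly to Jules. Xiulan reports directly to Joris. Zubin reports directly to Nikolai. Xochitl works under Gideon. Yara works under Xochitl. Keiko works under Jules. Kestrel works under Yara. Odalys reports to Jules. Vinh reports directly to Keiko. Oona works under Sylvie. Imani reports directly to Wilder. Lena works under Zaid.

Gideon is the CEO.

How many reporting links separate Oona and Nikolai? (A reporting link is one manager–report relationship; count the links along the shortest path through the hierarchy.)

Oona is 5 levels below Gideon, and Nikolai is 2 levels below Gideon (their lowest common manager). The shortest path runs up from Oona to Gideon and back down to Nikolai: 5 + 2 = 7 links.

7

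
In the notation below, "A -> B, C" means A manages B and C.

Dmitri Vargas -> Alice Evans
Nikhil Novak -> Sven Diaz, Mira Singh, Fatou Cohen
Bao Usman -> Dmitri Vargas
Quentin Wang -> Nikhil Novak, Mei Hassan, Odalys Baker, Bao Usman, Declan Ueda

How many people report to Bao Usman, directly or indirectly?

2

Bao Usman directly manages Dmitri Vargas. Under Dmitri Vargas: Alice Evans (1). That's 2 in total.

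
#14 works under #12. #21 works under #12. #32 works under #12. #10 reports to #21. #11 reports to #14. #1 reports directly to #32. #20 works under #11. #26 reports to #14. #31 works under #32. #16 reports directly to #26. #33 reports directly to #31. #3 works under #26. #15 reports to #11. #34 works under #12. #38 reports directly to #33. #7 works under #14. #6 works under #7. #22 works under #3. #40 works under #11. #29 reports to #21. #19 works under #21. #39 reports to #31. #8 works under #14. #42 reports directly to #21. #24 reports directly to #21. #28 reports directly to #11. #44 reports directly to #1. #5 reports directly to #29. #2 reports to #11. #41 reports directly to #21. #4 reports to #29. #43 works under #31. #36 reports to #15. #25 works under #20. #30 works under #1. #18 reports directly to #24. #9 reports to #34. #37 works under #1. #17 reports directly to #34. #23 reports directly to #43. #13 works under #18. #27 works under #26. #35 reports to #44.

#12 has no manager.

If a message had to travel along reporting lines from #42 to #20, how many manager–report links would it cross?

5

#42 is 2 levels below #12, and #20 is 3 levels below #12 (their lowest common manager). The shortest path runs up from #42 to #12 and back down to #20: 2 + 3 = 5 links.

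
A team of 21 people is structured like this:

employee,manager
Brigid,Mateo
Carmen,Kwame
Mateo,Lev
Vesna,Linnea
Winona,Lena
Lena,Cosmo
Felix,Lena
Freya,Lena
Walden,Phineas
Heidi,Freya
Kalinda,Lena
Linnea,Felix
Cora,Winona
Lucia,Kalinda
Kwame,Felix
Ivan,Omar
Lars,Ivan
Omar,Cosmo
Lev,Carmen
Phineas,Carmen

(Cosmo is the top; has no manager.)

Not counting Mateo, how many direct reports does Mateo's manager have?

0

Mateo reports to Lev, and Lev has no other direct reports. Mateo has 0 peers.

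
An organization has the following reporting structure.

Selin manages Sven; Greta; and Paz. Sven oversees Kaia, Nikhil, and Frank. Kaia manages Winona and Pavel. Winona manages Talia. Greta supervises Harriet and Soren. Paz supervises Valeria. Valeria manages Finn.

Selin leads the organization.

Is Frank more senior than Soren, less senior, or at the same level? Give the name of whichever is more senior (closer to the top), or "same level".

same level

Both Frank and Soren are 2 levels below Selin.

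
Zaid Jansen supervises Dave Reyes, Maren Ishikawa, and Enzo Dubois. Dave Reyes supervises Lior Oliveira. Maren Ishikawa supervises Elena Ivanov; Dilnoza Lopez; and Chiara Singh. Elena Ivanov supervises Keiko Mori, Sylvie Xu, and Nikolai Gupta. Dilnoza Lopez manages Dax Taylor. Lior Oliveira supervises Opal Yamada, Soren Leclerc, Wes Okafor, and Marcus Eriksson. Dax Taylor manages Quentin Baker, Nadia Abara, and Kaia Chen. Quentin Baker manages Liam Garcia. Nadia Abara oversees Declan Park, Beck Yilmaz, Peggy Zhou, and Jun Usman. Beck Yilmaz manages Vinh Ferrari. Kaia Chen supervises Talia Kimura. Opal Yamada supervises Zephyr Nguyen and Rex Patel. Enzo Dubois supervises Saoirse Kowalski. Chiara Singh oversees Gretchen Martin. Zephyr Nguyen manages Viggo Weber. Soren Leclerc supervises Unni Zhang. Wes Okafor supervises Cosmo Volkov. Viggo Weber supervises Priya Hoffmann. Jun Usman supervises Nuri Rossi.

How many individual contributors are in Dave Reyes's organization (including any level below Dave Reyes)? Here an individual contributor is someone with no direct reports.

The people in Dave Reyes's organization with no one reporting to them are Marcus Eriksson, Cosmo Volkov, Unni Zhang, Rex Patel, Priya Hoffmann. That is 5.

5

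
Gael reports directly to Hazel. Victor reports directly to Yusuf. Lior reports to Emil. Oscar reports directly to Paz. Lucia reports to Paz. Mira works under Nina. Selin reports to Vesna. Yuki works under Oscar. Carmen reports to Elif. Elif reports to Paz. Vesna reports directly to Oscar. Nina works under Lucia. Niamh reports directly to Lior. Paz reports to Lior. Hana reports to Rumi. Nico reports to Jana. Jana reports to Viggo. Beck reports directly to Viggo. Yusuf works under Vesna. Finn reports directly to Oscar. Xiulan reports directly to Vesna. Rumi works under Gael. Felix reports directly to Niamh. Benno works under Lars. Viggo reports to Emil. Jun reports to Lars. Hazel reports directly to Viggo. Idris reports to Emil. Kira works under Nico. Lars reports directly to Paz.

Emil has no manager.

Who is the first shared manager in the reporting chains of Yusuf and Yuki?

Oscar

Yusuf's chain of managers is Vesna, Oscar, Paz, Lior, Emil. Yuki's chain of managers is Oscar, Paz, Lior, Emil. The first manager that appears in both chains is Oscar.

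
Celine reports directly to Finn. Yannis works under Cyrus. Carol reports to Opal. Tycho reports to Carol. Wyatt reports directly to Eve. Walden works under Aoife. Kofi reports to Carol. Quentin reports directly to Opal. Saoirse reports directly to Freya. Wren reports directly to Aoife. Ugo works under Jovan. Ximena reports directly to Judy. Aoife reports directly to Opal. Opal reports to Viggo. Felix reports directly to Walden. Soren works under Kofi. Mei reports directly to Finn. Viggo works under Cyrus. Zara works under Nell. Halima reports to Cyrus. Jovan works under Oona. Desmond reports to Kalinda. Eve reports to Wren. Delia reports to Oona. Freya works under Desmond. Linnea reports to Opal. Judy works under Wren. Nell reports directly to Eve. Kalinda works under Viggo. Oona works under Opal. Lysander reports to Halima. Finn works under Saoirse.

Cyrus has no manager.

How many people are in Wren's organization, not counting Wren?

6

Wren directly manages Eve, Judy. Under Eve: Wyatt, Nell, Zara (3). Under Judy: Ximena (1). So Wren's organization is 2 direct reports plus everyone under them: 4 + 2 = 6.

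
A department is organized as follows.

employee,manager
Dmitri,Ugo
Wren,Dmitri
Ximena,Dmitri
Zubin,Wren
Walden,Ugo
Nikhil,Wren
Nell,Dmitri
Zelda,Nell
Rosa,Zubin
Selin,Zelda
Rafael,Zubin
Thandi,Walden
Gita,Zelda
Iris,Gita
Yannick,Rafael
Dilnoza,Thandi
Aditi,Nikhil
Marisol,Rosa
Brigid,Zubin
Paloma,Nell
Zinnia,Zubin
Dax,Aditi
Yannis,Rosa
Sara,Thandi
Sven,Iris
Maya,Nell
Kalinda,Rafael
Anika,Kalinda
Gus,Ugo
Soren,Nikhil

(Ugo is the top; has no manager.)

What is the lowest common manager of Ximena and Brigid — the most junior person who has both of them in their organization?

Ximena's chain of managers is Dmitri, Ugo. Brigid's chain of managers is Zubin, Wren, Dmitri, Ugo. The first manager that appears in both chains is Dmitri.

Dmitri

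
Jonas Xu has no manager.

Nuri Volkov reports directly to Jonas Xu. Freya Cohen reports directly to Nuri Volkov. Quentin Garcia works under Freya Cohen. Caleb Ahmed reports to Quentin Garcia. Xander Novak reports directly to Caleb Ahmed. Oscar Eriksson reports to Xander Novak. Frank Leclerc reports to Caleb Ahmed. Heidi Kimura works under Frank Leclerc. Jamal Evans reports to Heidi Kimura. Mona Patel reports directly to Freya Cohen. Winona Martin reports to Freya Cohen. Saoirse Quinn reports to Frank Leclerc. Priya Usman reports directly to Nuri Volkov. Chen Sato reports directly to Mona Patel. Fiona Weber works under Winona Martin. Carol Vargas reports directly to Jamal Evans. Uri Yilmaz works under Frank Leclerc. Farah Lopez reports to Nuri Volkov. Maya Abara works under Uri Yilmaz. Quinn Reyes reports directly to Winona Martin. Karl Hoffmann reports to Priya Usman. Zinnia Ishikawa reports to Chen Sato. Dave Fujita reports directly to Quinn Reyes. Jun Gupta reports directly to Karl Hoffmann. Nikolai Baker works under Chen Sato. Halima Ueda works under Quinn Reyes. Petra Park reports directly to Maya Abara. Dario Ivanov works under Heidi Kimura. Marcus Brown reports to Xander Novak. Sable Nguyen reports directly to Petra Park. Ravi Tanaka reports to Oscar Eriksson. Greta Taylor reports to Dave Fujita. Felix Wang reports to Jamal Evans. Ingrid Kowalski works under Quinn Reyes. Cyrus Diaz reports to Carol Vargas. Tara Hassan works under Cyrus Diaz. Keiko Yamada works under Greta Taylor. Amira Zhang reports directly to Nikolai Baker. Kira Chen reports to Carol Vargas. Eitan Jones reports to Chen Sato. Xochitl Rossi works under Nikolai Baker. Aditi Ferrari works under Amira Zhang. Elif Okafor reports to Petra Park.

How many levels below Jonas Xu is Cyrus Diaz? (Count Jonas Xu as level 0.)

9

Chain from Cyrus Diaz up to Jonas Xu: Cyrus Diaz → Carol Vargas → Jamal Evans → Heidi Kimura → Frank Leclerc → Caleb Ahmed → Quentin Garcia → Freya Cohen → Nuri Volkov → Jonas Xu. That is 9 steps up, so Cyrus Diaz is 9 levels below Jonas Xu.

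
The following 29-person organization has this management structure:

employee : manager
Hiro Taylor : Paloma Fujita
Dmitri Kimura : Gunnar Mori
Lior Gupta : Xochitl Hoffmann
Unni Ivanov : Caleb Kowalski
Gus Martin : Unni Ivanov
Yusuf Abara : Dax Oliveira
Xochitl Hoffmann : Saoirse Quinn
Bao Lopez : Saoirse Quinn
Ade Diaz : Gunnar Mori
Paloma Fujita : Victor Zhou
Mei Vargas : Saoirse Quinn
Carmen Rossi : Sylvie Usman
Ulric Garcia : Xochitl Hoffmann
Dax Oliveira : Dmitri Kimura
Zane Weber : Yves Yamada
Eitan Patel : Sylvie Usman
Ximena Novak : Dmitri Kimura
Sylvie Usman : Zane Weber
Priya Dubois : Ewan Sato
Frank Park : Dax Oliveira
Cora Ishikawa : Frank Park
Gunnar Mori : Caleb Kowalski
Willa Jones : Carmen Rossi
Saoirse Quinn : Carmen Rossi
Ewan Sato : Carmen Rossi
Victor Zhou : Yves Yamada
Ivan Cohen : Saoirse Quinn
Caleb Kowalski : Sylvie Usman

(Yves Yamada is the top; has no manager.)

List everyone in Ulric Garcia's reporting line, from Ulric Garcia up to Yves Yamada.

Ulric Garcia -> Xochitl Hoffmann -> Saoirse Quinn -> Carmen Rossi -> Sylvie Usman -> Zane Weber -> Yves Yamada

Ulric Garcia reports to Xochitl Hoffmann. Xochitl Hoffmann reports to Saoirse Quinn. Saoirse Quinn reports to Carmen Rossi. Carmen Rossi reports to Sylvie Usman. Sylvie Usman reports to Zane Weber. Zane Weber reports to Yves Yamada. Yves Yamada is at the top.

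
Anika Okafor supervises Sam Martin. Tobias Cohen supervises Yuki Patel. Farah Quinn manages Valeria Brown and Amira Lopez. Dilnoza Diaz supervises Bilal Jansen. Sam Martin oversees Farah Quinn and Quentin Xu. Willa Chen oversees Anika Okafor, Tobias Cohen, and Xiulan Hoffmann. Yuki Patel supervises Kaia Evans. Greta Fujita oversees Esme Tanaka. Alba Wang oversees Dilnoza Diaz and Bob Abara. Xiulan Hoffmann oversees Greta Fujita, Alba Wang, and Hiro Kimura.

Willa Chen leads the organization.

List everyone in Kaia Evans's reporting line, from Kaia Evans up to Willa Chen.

Kaia Evans reports to Yuki Patel. Yuki Patel reports to Tobias Cohen. Tobias Cohen reports to Willa Chen. Willa Chen is at the top.

Kaia Evans -> Yuki Patel -> Tobias Cohen -> Willa Chen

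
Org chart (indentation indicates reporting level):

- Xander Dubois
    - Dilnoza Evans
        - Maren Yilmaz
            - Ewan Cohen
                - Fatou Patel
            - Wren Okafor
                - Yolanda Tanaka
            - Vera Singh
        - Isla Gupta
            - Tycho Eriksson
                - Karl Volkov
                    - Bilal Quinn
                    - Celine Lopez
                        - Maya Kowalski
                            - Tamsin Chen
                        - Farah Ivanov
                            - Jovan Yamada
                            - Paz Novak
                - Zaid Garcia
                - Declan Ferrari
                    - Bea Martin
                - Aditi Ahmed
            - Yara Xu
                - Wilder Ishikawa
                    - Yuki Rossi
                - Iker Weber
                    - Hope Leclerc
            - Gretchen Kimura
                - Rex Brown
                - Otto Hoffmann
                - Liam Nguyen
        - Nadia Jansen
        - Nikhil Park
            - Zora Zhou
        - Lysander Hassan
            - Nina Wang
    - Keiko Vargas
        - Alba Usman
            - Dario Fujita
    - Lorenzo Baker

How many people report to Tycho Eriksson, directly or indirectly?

12

Tycho Eriksson directly manages Karl Volkov, Zaid Garcia, Declan Ferrari, Aditi Ahmed. Under Karl Volkov: Celine Lopez, Farah Ivanov, Paz Novak, Jovan Yamada, Maya Kowalski, Tamsin Chen, Bilal Quinn (7). Zaid Garcia has no reports. Under Declan Ferrari: Bea Martin (1). Aditi Ahmed has no reports. So Tycho Eriksson's organization is 4 direct reports plus everyone under them: 8 + 1 + 2 + 1 = 12.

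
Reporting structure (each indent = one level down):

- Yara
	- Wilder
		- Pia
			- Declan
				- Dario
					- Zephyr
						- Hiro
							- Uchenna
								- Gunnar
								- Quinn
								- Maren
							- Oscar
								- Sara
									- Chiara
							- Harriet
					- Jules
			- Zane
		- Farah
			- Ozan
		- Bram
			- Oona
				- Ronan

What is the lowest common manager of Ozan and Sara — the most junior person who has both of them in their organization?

Ozan's chain of managers is Farah, Wilder, Yara. Sara's chain of managers is Oscar, Hiro, Zephyr, Dario, Declan, Pia, Wilder, Yara. The first manager that appears in both chains is Wilder.

Wilder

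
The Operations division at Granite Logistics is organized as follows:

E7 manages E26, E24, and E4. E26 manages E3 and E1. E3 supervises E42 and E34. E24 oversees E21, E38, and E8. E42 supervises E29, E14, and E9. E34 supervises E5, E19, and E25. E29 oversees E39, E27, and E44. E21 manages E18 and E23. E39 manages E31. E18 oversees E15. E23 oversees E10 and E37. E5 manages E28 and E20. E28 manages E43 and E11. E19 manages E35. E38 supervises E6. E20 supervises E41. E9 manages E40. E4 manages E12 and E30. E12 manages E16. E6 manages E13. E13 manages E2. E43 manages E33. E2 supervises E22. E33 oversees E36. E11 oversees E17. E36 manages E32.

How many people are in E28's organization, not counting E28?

6

E28 directly manages E43, E11. Under E43: E33, E36, E32 (3). Under E11: E17 (1). So E28's organization is 2 direct reports plus everyone under them: 4 + 2 = 6.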